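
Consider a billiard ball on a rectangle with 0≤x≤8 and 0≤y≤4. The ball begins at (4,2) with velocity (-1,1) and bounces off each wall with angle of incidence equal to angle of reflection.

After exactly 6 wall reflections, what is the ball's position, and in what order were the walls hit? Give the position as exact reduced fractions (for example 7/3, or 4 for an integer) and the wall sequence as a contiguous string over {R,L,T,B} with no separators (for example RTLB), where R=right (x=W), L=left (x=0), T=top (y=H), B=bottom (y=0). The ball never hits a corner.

1. t=2 → T at (2,4); v=(-1,-1)
2. t=2 → L at (0,2); v=(1,-1)
3. t=2 → B at (2,0); v=(1,1)
4. t=4 → T at (6,4); v=(1,-1)
5. t=2 → R at (8,2); v=(-1,-1)
6. t=2 → B at (6,0); v=(-1,1)

Final position: (6,0)
Wall sequence: TLBTRB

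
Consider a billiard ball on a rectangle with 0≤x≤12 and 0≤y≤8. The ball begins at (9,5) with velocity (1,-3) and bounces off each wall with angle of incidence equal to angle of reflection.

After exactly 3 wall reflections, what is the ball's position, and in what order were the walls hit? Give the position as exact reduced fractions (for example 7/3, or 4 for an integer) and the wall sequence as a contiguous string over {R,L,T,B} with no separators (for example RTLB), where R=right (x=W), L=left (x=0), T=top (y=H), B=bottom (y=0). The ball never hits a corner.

Final position: (32/3,8)
Wall sequence: BRT

1. t=5/3 → B at (32/3,0); v=(1,3)
2. t=4/3 → R at (12,4); v=(-1,3)
3. t=4/3 → T at (32/3,8); v=(-1,-3)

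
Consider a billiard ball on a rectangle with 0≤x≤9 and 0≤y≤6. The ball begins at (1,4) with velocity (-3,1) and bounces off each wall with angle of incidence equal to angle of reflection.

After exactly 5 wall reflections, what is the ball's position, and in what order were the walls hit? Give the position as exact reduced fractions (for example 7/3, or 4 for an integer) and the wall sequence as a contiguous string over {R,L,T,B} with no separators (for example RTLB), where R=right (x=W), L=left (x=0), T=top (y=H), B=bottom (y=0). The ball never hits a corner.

1. t=1/3 → L at (0,13/3); v=(3,1)
2. t=5/3 → T at (5,6); v=(3,-1)
3. t=4/3 → R at (9,14/3); v=(-3,-1)
4. t=3 → L at (0,5/3); v=(3,-1)
5. t=5/3 → B at (5,0); v=(3,1)

Final position: (5,0)
Wall sequence: LTRLB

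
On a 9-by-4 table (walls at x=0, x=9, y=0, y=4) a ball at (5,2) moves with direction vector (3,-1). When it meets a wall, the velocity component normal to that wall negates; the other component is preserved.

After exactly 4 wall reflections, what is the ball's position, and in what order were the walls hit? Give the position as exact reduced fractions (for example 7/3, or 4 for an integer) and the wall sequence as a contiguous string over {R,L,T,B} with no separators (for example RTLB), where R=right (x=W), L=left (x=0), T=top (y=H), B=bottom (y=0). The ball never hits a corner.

1. t=4/3 → R at (9,2/3); v=(-3,-1)
2. t=2/3 → B at (7,0); v=(-3,1)
3. t=7/3 → L at (0,7/3); v=(3,1)
4. t=5/3 → T at (5,4); v=(3,-1)

Final position: (5,4)
Wall sequence: RBLT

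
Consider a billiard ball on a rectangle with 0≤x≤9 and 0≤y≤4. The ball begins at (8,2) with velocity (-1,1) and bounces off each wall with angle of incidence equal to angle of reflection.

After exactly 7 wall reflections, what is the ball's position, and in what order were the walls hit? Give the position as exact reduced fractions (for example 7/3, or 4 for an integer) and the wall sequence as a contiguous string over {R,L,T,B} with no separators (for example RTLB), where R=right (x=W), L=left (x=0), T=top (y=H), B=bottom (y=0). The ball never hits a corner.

1. t=2 → T at (6,4); v=(-1,-1)
2. t=4 → B at (2,0); v=(-1,1)
3. t=2 → L at (0,2); v=(1,1)
4. t=2 → T at (2,4); v=(1,-1)
5. t=4 → B at (6,0); v=(1,1)
6. t=3 → R at (9,3); v=(-1,1)
7. t=1 → T at (8,4); v=(-1,-1)

Final position: (8,4)
Wall sequence: TBLTBRT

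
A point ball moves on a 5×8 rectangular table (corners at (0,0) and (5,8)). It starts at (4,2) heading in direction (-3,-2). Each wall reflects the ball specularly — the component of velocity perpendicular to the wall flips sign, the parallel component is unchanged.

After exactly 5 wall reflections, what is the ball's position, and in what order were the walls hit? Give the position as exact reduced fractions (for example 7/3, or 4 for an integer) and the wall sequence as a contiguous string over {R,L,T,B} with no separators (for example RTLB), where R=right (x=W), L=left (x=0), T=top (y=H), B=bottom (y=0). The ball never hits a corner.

1. t=1 → B at (1,0); v=(-3,2)
2. t=1/3 → L at (0,2/3); v=(3,2)
3. t=5/3 → R at (5,4); v=(-3,2)
4. t=5/3 → L at (0,22/3); v=(3,2)
5. t=1/3 → T at (1,8); v=(3,-2)

Final position: (1,8)
Wall sequence: BLRLT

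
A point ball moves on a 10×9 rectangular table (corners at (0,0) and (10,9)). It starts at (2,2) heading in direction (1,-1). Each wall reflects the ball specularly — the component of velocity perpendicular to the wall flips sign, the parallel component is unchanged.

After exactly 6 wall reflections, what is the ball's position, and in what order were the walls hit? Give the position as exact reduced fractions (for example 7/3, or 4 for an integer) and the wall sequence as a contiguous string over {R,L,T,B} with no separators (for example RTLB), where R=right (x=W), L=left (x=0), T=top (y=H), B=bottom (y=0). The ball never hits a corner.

Final position: (10,8)
Wall sequence: BRTLBR

1. t=2 → B at (4,0); v=(1,1)
2. t=6 → R at (10,6); v=(-1,1)
3. t=3 → T at (7,9); v=(-1,-1)
4. t=7 → L at (0,2); v=(1,-1)
5. t=2 → B at (2,0); v=(1,1)
6. t=8 → R at (10,8); v=(-1,1)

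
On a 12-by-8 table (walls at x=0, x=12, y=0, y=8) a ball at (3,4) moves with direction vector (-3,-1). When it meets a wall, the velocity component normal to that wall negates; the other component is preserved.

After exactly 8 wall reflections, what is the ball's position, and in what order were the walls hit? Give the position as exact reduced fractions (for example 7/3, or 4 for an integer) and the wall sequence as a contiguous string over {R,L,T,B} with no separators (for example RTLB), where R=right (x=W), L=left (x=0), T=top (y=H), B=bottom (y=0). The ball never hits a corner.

Final position: (9,0)
Wall sequence: LBRLTRLB

1. t=1 → L at (0,3); v=(3,-1)
2. t=3 → B at (9,0); v=(3,1)
3. t=1 → R at (12,1); v=(-3,1)
4. t=4 → L at (0,5); v=(3,1)
5. t=3 → T at (9,8); v=(3,-1)
6. t=1 → R at (12,7); v=(-3,-1)
7. t=4 → L at (0,3); v=(3,-1)
8. t=3 → B at (9,0); v=(3,1)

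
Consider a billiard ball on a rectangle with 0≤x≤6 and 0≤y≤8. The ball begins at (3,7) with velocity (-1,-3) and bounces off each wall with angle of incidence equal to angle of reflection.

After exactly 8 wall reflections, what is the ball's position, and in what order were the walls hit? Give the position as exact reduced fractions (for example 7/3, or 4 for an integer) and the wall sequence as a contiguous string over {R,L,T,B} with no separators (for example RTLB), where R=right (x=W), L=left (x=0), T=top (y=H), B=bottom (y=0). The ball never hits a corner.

Final position: (0,6)
Wall sequence: BLTBRTBL

1. t=7/3 → B at (2/3,0); v=(-1,3)
2. t=2/3 → L at (0,2); v=(1,3)
3. t=2 → T at (2,8); v=(1,-3)
4. t=8/3 → B at (14/3,0); v=(1,3)
5. t=4/3 → R at (6,4); v=(-1,3)
6. t=4/3 → T at (14/3,8); v=(-1,-3)
7. t=8/3 → B at (2,0); v=(-1,3)
8. t=2 → L at (0,6); v=(1,3)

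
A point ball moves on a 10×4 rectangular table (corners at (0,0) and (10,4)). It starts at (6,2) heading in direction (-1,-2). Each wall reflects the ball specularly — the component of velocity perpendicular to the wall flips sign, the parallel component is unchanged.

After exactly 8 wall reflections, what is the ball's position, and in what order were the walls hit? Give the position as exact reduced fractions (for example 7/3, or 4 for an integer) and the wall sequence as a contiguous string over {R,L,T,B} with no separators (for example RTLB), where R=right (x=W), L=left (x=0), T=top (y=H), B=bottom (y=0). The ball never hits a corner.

Final position: (7,0)
Wall sequence: BTBLTBTB

1. t=1 → B at (5,0); v=(-1,2)
2. t=2 → T at (3,4); v=(-1,-2)
3. t=2 → B at (1,0); v=(-1,2)
4. t=1 → L at (0,2); v=(1,2)
5. t=1 → T at (1,4); v=(1,-2)
6. t=2 → B at (3,0); v=(1,2)
7. t=2 → T at (5,4); v=(1,-2)
8. t=2 → B at (7,0); v=(1,2)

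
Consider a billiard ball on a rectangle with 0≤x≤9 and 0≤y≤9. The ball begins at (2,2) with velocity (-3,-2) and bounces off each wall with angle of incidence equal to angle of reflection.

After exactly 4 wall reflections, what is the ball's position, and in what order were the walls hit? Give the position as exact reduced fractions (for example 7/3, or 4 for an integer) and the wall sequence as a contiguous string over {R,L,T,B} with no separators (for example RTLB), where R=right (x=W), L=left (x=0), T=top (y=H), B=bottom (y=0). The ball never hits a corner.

Final position: (7/2,9)
Wall sequence: LBRT

1. t=2/3 → L at (0,2/3); v=(3,-2)
2. t=1/3 → B at (1,0); v=(3,2)
3. t=8/3 → R at (9,16/3); v=(-3,2)
4. t=11/6 → T at (7/2,9); v=(-3,-2)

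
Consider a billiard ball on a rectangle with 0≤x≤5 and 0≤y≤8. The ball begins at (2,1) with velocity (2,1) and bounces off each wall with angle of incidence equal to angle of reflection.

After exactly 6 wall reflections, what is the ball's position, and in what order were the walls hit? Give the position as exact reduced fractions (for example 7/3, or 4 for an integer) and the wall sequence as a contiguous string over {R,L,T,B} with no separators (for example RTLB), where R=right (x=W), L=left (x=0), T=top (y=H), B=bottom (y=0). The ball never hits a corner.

1. t=3/2 → R at (5,5/2); v=(-2,1)
2. t=5/2 → L at (0,5); v=(2,1)
3. t=5/2 → R at (5,15/2); v=(-2,1)
4. t=1/2 → T at (4,8); v=(-2,-1)
5. t=2 → L at (0,6); v=(2,-1)
6. t=5/2 → R at (5,7/2); v=(-2,-1)

Final position: (5,7/2)
Wall sequence: RLRTLR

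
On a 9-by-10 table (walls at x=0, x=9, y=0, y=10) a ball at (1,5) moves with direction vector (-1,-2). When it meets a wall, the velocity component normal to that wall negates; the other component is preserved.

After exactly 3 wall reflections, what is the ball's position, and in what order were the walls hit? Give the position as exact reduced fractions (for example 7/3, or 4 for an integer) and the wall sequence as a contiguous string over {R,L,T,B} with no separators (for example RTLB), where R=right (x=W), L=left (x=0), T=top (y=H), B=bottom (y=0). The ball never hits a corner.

Final position: (13/2,10)
Wall sequence: LBT

1. t=1 → L at (0,3); v=(1,-2)
2. t=3/2 → B at (3/2,0); v=(1,2)
3. t=5 → T at (13/2,10); v=(1,-2)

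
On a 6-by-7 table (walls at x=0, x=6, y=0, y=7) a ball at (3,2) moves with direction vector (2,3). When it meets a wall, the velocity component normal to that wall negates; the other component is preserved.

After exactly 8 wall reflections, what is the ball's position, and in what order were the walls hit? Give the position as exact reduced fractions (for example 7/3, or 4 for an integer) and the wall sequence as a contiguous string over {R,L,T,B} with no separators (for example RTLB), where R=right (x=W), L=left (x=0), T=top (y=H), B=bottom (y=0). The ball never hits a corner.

1. t=3/2 → R at (6,13/2); v=(-2,3)
2. t=1/6 → T at (17/3,7); v=(-2,-3)
3. t=7/3 → B at (1,0); v=(-2,3)
4. t=1/2 → L at (0,3/2); v=(2,3)
5. t=11/6 → T at (11/3,7); v=(2,-3)
6. t=7/6 → R at (6,7/2); v=(-2,-3)
7. t=7/6 → B at (11/3,0); v=(-2,3)
8. t=11/6 → L at (0,11/2); v=(2,3)

Final position: (0,11/2)
Wall sequence: RTBLTRBL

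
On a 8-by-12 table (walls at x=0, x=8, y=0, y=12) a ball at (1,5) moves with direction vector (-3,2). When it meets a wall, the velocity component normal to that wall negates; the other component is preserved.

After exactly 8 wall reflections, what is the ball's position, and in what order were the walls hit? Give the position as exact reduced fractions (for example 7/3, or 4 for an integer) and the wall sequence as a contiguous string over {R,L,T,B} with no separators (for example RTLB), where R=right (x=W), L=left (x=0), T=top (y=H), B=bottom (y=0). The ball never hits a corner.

Final position: (8,25/3)
Wall sequence: LRTLRBLR

1. t=1/3 → L at (0,17/3); v=(3,2)
2. t=8/3 → R at (8,11); v=(-3,2)
3. t=1/2 → T at (13/2,12); v=(-3,-2)
4. t=13/6 → L at (0,23/3); v=(3,-2)
5. t=8/3 → R at (8,7/3); v=(-3,-2)
6. t=7/6 → B at (9/2,0); v=(-3,2)
7. t=3/2 → L at (0,3); v=(3,2)
8. t=8/3 → R at (8,25/3); v=(-3,2)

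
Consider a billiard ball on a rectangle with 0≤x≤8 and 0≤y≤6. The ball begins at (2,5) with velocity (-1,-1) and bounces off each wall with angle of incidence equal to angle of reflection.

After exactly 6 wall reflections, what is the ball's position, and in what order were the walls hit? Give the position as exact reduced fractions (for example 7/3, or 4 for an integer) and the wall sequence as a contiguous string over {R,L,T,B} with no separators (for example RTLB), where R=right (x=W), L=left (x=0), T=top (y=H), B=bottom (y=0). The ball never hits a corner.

Final position: (0,1)
Wall sequence: LBRTBL

1. t=2 → L at (0,3); v=(1,-1)
2. t=3 → B at (3,0); v=(1,1)
3. t=5 → R at (8,5); v=(-1,1)
4. t=1 → T at (7,6); v=(-1,-1)
5. t=6 → B at (1,0); v=(-1,1)
6. t=1 → L at (0,1); v=(1,1)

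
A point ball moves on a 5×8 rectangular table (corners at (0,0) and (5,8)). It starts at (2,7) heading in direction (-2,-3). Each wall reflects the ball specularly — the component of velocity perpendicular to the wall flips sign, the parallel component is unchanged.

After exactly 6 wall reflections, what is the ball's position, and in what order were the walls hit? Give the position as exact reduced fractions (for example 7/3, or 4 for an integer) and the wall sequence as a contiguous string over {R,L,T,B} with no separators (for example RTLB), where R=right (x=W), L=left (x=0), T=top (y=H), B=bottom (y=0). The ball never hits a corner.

Final position: (10/3,0)
Wall sequence: LBRTLB

1. t=1 → L at (0,4); v=(2,-3)
2. t=4/3 → B at (8/3,0); v=(2,3)
3. t=7/6 → R at (5,7/2); v=(-2,3)
4. t=3/2 → T at (2,8); v=(-2,-3)
5. t=1 → L at (0,5); v=(2,-3)
6. t=5/3 → B at (10/3,0); v=(2,3)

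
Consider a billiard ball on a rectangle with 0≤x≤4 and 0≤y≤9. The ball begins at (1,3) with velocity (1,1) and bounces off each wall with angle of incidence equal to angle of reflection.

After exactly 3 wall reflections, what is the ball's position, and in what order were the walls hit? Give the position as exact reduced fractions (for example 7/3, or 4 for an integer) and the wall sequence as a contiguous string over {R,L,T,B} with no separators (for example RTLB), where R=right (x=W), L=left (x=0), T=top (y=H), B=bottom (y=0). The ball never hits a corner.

1. t=3 → R at (4,6); v=(-1,1)
2. t=3 → T at (1,9); v=(-1,-1)
3. t=1 → L at (0,8); v=(1,-1)

Final position: (0,8)
Wall sequence: RTL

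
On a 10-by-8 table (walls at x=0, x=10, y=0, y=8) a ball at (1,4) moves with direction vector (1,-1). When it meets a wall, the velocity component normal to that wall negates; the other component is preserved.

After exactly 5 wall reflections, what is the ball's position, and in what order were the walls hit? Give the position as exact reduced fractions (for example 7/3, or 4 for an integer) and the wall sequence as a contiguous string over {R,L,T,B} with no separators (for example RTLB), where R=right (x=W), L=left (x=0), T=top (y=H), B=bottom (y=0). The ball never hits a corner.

Final position: (1,0)
Wall sequence: BRTLB

1. t=4 → B at (5,0); v=(1,1)
2. t=5 → R at (10,5); v=(-1,1)
3. t=3 → T at (7,8); v=(-1,-1)
4. t=7 → L at (0,1); v=(1,-1)
5. t=1 → B at (1,0); v=(1,1)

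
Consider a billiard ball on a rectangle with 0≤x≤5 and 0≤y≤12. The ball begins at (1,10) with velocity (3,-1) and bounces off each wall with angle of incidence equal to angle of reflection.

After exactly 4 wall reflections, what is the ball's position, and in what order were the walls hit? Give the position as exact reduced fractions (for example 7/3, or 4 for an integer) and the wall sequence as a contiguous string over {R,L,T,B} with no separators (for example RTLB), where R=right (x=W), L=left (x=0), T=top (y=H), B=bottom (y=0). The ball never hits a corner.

Final position: (0,11/3)
Wall sequence: RLRL

1. t=4/3 → R at (5,26/3); v=(-3,-1)
2. t=5/3 → L at (0,7); v=(3,-1)
3. t=5/3 → R at (5,16/3); v=(-3,-1)
4. t=5/3 → L at (0,11/3); v=(3,-1)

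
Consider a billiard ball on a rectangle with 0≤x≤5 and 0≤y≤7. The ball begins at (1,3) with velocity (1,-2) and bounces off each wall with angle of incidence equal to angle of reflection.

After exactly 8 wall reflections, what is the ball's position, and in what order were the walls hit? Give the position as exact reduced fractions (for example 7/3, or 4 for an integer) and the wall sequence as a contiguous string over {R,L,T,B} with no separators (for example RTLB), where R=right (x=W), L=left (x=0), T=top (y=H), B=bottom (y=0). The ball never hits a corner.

1. t=3/2 → B at (5/2,0); v=(1,2)
2. t=5/2 → R at (5,5); v=(-1,2)
3. t=1 → T at (4,7); v=(-1,-2)
4. t=7/2 → B at (1/2,0); v=(-1,2)
5. t=1/2 → L at (0,1); v=(1,2)
6. t=3 → T at (3,7); v=(1,-2)
7. t=2 → R at (5,3); v=(-1,-2)
8. t=3/2 → B at (7/2,0); v=(-1,2)

Final position: (7/2,0)
Wall sequence: BRTBLTRB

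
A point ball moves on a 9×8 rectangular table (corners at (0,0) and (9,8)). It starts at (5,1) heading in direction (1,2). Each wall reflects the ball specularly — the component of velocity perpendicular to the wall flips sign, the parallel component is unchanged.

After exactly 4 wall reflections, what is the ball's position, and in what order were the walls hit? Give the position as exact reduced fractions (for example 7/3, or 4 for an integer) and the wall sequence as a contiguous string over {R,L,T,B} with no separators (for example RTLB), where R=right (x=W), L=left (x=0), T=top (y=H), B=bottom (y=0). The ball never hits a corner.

1. t=7/2 → T at (17/2,8); v=(1,-2)
2. t=1/2 → R at (9,7); v=(-1,-2)
3. t=7/2 → B at (11/2,0); v=(-1,2)
4. t=4 → T at (3/2,8); v=(-1,-2)

Final position: (3/2,8)
Wall sequence: TRBT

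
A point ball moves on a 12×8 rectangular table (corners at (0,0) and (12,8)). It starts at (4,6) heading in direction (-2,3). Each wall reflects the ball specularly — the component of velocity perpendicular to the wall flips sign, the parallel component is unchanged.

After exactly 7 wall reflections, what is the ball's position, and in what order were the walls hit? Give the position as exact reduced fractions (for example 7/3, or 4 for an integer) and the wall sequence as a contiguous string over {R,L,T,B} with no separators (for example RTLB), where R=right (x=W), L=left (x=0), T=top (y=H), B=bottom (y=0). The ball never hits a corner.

1. t=2/3 → T at (8/3,8); v=(-2,-3)
2. t=4/3 → L at (0,4); v=(2,-3)
3. t=4/3 → B at (8/3,0); v=(2,3)
4. t=8/3 → T at (8,8); v=(2,-3)
5. t=2 → R at (12,2); v=(-2,-3)
6. t=2/3 → B at (32/3,0); v=(-2,3)
7. t=8/3 → T at (16/3,8); v=(-2,-3)

Final position: (16/3,8)
Wall sequence: TLBTRBT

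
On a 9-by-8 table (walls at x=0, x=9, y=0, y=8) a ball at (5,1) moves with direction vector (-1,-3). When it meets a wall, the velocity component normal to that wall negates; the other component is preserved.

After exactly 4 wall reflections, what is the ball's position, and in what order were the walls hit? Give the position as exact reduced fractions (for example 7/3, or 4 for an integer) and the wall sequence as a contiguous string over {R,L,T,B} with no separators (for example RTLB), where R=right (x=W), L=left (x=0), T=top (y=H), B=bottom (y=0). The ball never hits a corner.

1. t=1/3 → B at (14/3,0); v=(-1,3)
2. t=8/3 → T at (2,8); v=(-1,-3)
3. t=2 → L at (0,2); v=(1,-3)
4. t=2/3 → B at (2/3,0); v=(1,3)

Final position: (2/3,0)
Wall sequence: BTLB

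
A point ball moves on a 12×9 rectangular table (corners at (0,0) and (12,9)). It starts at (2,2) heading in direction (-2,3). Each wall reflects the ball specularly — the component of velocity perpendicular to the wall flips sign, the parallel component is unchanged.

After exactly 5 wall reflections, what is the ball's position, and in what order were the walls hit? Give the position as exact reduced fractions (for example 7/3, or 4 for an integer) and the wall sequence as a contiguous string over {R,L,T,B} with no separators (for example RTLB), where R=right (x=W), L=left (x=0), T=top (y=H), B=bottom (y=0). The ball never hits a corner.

1. t=1 → L at (0,5); v=(2,3)
2. t=4/3 → T at (8/3,9); v=(2,-3)
3. t=3 → B at (26/3,0); v=(2,3)
4. t=5/3 → R at (12,5); v=(-2,3)
5. t=4/3 → T at (28/3,9); v=(-2,-3)

Final position: (28/3,9)
Wall sequence: LTBRT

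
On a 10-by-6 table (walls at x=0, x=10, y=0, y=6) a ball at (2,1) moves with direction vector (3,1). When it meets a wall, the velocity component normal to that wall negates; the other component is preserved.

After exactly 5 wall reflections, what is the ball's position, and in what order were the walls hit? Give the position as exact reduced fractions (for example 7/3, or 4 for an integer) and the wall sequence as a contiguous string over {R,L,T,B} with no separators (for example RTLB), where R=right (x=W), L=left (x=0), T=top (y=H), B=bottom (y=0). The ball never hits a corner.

1. t=8/3 → R at (10,11/3); v=(-3,1)
2. t=7/3 → T at (3,6); v=(-3,-1)
3. t=1 → L at (0,5); v=(3,-1)
4. t=10/3 → R at (10,5/3); v=(-3,-1)
5. t=5/3 → B at (5,0); v=(-3,1)

Final position: (5,0)
Wall sequence: RTLRB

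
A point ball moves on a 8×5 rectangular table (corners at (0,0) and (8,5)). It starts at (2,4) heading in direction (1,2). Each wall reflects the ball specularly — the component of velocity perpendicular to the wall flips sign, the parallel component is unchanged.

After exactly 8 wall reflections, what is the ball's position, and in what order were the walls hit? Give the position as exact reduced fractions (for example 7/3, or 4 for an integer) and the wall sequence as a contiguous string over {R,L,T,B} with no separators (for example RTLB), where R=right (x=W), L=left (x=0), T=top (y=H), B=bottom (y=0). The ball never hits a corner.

Final position: (0,2)
Wall sequence: TBTRBTBL

1. t=1/2 → T at (5/2,5); v=(1,-2)
2. t=5/2 → B at (5,0); v=(1,2)
3. t=5/2 → T at (15/2,5); v=(1,-2)
4. t=1/2 → R at (8,4); v=(-1,-2)
5. t=2 → B at (6,0); v=(-1,2)
6. t=5/2 → T at (7/2,5); v=(-1,-2)
7. t=5/2 → B at (1,0); v=(-1,2)
8. t=1 → L at (0,2); v=(1,2)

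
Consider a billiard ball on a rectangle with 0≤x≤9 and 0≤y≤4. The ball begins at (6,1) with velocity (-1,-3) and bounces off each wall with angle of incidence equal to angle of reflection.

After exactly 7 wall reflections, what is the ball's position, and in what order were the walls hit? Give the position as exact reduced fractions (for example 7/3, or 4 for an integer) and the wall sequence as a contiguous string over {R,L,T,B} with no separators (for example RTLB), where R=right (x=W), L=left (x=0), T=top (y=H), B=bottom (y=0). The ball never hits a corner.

1. t=1/3 → B at (17/3,0); v=(-1,3)
2. t=4/3 → T at (13/3,4); v=(-1,-3)
3. t=4/3 → B at (3,0); v=(-1,3)
4. t=4/3 → T at (5/3,4); v=(-1,-3)
5. t=4/3 → B at (1/3,0); v=(-1,3)
6. t=1/3 → L at (0,1); v=(1,3)
7. t=1 → T at (1,4); v=(1,-3)

Final position: (1,4)
Wall sequence: BTBTBLT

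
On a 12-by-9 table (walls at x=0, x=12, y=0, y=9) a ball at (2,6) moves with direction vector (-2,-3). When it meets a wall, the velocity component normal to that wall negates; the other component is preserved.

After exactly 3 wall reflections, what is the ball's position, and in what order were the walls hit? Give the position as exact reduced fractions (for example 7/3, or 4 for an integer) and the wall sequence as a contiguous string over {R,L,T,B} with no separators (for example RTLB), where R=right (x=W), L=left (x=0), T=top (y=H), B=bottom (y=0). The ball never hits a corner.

1. t=1 → L at (0,3); v=(2,-3)
2. t=1 → B at (2,0); v=(2,3)
3. t=3 → T at (8,9); v=(2,-3)

Final position: (8,9)
Wall sequence: LBT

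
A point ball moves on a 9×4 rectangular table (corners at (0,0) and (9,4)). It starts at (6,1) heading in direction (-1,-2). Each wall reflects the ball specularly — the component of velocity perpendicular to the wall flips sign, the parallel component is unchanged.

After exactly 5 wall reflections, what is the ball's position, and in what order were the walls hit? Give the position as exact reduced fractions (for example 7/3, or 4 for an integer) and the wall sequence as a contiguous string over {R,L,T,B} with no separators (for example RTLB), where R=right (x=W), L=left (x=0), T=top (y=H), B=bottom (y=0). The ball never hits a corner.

Final position: (1/2,4)
Wall sequence: BTBLT

1. t=1/2 → B at (11/2,0); v=(-1,2)
2. t=2 → T at (7/2,4); v=(-1,-2)
3. t=2 → B at (3/2,0); v=(-1,2)
4. t=3/2 → L at (0,3); v=(1,2)
5. t=1/2 → T at (1/2,4); v=(1,-2)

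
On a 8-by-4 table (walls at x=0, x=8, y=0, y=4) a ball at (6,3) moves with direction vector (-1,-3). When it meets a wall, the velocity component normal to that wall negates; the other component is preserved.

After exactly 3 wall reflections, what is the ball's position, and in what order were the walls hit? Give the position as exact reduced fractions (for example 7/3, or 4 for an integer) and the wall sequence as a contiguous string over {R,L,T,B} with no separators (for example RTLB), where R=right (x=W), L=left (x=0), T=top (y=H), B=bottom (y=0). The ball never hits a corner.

1. t=1 → B at (5,0); v=(-1,3)
2. t=4/3 → T at (11/3,4); v=(-1,-3)
3. t=4/3 → B at (7/3,0); v=(-1,3)

Final position: (7/3,0)
Wall sequence: BTB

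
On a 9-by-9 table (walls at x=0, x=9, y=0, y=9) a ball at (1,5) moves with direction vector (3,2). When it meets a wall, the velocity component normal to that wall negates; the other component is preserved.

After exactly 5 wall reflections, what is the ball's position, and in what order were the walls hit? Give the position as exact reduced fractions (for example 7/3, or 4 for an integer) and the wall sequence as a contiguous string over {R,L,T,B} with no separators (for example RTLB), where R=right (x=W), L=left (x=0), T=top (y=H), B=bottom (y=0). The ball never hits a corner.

Final position: (9,13/3)
Wall sequence: TRLBR

1. t=2 → T at (7,9); v=(3,-2)
2. t=2/3 → R at (9,23/3); v=(-3,-2)
3. t=3 → L at (0,5/3); v=(3,-2)
4. t=5/6 → B at (5/2,0); v=(3,2)
5. t=13/6 → R at (9,13/3); v=(-3,2)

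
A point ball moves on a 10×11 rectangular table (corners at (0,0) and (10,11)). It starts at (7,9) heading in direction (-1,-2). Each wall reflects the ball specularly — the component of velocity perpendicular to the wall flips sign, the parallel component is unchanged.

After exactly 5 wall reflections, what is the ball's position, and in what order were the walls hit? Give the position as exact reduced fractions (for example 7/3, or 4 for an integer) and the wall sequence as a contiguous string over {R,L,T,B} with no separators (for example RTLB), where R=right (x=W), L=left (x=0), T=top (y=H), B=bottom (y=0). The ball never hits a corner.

1. t=9/2 → B at (5/2,0); v=(-1,2)
2. t=5/2 → L at (0,5); v=(1,2)
3. t=3 → T at (3,11); v=(1,-2)
4. t=11/2 → B at (17/2,0); v=(1,2)
5. t=3/2 → R at (10,3); v=(-1,2)

Final position: (10,3)
Wall sequence: BLTBR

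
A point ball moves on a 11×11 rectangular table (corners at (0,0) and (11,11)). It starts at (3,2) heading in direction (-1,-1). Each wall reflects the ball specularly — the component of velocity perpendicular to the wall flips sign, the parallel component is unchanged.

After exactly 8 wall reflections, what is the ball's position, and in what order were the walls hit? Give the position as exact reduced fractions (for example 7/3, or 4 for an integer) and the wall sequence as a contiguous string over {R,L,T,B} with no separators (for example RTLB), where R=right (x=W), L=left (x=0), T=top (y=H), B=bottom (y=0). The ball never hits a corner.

Final position: (11,10)
Wall sequence: BLTRBLTR

1. t=2 → B at (1,0); v=(-1,1)
2. t=1 → L at (0,1); v=(1,1)
3. t=10 → T at (10,11); v=(1,-1)
4. t=1 → R at (11,10); v=(-1,-1)
5. t=10 → B at (1,0); v=(-1,1)
6. t=1 → L at (0,1); v=(1,1)
7. t=10 → T at (10,11); v=(1,-1)
8. t=1 → R at (11,10); v=(-1,-1)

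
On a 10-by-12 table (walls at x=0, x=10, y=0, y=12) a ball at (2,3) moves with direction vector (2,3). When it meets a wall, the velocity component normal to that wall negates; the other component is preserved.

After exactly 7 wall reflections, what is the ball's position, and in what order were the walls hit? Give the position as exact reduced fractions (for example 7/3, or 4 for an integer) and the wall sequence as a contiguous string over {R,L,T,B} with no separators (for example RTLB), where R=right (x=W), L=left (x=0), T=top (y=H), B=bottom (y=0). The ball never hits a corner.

1. t=3 → T at (8,12); v=(2,-3)
2. t=1 → R at (10,9); v=(-2,-3)
3. t=3 → B at (4,0); v=(-2,3)
4. t=2 → L at (0,6); v=(2,3)
5. t=2 → T at (4,12); v=(2,-3)
6. t=3 → R at (10,3); v=(-2,-3)
7. t=1 → B at (8,0); v=(-2,3)

Final position: (8,0)
Wall sequence: TRBLTRB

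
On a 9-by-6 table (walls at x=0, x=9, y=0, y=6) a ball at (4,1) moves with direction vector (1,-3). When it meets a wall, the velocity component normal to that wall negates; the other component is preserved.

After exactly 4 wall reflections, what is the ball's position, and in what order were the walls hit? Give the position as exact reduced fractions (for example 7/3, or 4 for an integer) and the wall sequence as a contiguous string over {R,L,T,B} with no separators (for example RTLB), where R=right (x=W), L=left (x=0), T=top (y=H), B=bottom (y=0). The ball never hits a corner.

Final position: (9,2)
Wall sequence: BTBR

1. t=1/3 → B at (13/3,0); v=(1,3)
2. t=2 → T at (19/3,6); v=(1,-3)
3. t=2 → B at (25/3,0); v=(1,3)
4. t=2/3 → R at (9,2); v=(-1,3)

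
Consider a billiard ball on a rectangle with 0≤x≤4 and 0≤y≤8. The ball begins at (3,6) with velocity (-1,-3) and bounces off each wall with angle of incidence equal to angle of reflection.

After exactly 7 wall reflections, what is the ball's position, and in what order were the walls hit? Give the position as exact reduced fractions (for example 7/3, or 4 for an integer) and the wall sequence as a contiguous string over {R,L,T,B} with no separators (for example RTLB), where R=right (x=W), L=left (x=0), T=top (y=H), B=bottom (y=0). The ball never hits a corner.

1. t=2 → B at (1,0); v=(-1,3)
2. t=1 → L at (0,3); v=(1,3)
3. t=5/3 → T at (5/3,8); v=(1,-3)
4. t=7/3 → R at (4,1); v=(-1,-3)
5. t=1/3 → B at (11/3,0); v=(-1,3)
6. t=8/3 → T at (1,8); v=(-1,-3)
7. t=1 → L at (0,5); v=(1,-3)

Final position: (0,5)
Wall sequence: BLTRBTL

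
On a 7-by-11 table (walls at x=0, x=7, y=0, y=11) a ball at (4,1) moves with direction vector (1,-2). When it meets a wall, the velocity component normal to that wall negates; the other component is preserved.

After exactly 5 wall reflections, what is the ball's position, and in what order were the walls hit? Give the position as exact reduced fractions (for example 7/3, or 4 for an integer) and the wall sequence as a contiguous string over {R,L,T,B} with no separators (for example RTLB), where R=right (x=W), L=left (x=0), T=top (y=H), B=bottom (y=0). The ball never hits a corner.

Final position: (3/2,0)
Wall sequence: BRTLB

1. t=1/2 → B at (9/2,0); v=(1,2)
2. t=5/2 → R at (7,5); v=(-1,2)
3. t=3 → T at (4,11); v=(-1,-2)
4. t=4 → L at (0,3); v=(1,-2)
5. t=3/2 → B at (3/2,0); v=(1,2)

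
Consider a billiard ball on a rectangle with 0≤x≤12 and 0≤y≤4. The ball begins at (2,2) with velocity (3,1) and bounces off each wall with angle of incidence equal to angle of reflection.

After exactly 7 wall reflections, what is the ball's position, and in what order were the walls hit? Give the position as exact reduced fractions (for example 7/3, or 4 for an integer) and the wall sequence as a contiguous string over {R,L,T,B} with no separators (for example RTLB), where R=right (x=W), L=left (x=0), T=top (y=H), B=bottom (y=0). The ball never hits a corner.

1. t=2 → T at (8,4); v=(3,-1)
2. t=4/3 → R at (12,8/3); v=(-3,-1)
3. t=8/3 → B at (4,0); v=(-3,1)
4. t=4/3 → L at (0,4/3); v=(3,1)
5. t=8/3 → T at (8,4); v=(3,-1)
6. t=4/3 → R at (12,8/3); v=(-3,-1)
7. t=8/3 → B at (4,0); v=(-3,1)

Final position: (4,0)
Wall sequence: TRBLTRB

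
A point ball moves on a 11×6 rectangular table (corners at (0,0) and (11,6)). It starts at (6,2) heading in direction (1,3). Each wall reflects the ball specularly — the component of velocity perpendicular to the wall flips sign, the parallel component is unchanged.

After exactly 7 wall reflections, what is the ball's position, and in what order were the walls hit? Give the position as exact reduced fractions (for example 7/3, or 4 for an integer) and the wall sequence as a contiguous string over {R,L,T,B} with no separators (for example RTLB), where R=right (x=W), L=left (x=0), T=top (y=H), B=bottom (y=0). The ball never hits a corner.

1. t=4/3 → T at (22/3,6); v=(1,-3)
2. t=2 → B at (28/3,0); v=(1,3)
3. t=5/3 → R at (11,5); v=(-1,3)
4. t=1/3 → T at (32/3,6); v=(-1,-3)
5. t=2 → B at (26/3,0); v=(-1,3)
6. t=2 → T at (20/3,6); v=(-1,-3)
7. t=2 → B at (14/3,0); v=(-1,3)

Final position: (14/3,0)
Wall sequence: TBRTBTB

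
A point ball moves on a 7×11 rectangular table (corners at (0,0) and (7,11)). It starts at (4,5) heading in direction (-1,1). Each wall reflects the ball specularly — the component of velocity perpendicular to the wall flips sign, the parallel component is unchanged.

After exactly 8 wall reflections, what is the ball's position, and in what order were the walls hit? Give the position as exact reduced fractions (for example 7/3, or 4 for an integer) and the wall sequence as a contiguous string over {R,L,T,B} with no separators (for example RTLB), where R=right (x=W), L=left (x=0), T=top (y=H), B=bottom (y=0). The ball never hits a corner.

1. t=4 → L at (0,9); v=(1,1)
2. t=2 → T at (2,11); v=(1,-1)
3. t=5 → R at (7,6); v=(-1,-1)
4. t=6 → B at (1,0); v=(-1,1)
5. t=1 → L at (0,1); v=(1,1)
6. t=7 → R at (7,8); v=(-1,1)
7. t=3 → T at (4,11); v=(-1,-1)
8. t=4 → L at (0,7); v=(1,-1)

Final position: (0,7)
Wall sequence: LTRBLRTL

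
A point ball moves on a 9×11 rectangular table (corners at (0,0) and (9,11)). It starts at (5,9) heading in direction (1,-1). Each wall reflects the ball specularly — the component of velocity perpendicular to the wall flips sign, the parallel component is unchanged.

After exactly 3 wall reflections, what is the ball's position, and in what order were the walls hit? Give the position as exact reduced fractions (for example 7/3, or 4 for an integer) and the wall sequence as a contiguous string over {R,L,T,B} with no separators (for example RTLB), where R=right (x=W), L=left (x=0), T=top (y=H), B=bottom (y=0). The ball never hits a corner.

Final position: (0,4)
Wall sequence: RBL

1. t=4 → R at (9,5); v=(-1,-1)
2. t=5 → B at (4,0); v=(-1,1)
3. t=4 → L at (0,4); v=(1,1)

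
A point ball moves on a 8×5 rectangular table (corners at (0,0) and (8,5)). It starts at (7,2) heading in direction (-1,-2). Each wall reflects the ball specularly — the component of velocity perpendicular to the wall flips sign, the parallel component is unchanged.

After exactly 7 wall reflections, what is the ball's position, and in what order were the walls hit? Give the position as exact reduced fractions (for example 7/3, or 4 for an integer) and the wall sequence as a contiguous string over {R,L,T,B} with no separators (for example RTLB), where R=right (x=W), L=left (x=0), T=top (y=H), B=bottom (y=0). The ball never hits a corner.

1. t=1 → B at (6,0); v=(-1,2)
2. t=5/2 → T at (7/2,5); v=(-1,-2)
3. t=5/2 → B at (1,0); v=(-1,2)
4. t=1 → L at (0,2); v=(1,2)
5. t=3/2 → T at (3/2,5); v=(1,-2)
6. t=5/2 → B at (4,0); v=(1,2)
7. t=5/2 → T at (13/2,5); v=(1,-2)

Final position: (13/2,5)
Wall sequence: BTBLTBT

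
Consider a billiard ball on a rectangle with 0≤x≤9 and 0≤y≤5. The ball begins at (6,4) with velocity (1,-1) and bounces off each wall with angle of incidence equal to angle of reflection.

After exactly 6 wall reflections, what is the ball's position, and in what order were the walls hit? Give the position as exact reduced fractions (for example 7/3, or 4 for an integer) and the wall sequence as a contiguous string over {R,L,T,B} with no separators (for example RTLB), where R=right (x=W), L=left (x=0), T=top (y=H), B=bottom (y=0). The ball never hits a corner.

1. t=3 → R at (9,1); v=(-1,-1)
2. t=1 → B at (8,0); v=(-1,1)
3. t=5 → T at (3,5); v=(-1,-1)
4. t=3 → L at (0,2); v=(1,-1)
5. t=2 → B at (2,0); v=(1,1)
6. t=5 → T at (7,5); v=(1,-1)

Final position: (7,5)
Wall sequence: RBTLBT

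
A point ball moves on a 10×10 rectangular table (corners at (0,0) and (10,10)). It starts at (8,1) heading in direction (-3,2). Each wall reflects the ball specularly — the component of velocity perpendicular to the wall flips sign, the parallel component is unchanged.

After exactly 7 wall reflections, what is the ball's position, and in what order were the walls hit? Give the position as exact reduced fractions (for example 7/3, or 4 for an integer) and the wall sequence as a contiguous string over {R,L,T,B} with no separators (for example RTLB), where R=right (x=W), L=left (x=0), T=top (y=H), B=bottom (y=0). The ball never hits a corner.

Final position: (9/2,10)
Wall sequence: LTRLBRT

1. t=8/3 → L at (0,19/3); v=(3,2)
2. t=11/6 → T at (11/2,10); v=(3,-2)
3. t=3/2 → R at (10,7); v=(-3,-2)
4. t=10/3 → L at (0,1/3); v=(3,-2)
5. t=1/6 → B at (1/2,0); v=(3,2)
6. t=19/6 → R at (10,19/3); v=(-3,2)
7. t=11/6 → T at (9/2,10); v=(-3,-2)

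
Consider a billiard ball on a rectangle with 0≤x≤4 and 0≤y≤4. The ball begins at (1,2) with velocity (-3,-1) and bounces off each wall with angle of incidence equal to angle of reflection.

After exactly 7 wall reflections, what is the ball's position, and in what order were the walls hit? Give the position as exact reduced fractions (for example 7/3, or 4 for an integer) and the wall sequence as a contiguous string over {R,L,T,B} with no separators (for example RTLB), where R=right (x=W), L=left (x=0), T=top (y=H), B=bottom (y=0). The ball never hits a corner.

1. t=1/3 → L at (0,5/3); v=(3,-1)
2. t=4/3 → R at (4,1/3); v=(-3,-1)
3. t=1/3 → B at (3,0); v=(-3,1)
4. t=1 → L at (0,1); v=(3,1)
5. t=4/3 → R at (4,7/3); v=(-3,1)
6. t=4/3 → L at (0,11/3); v=(3,1)
7. t=1/3 → T at (1,4); v=(3,-1)

Final position: (1,4)
Wall sequence: LRBLRLT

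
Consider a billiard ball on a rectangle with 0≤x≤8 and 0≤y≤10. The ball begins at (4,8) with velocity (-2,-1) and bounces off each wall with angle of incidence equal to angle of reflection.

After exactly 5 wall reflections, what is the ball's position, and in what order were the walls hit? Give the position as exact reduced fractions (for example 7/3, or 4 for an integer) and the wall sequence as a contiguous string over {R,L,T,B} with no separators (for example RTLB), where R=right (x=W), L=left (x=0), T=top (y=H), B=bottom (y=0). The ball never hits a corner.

Final position: (8,6)
Wall sequence: LRBLR

1. t=2 → L at (0,6); v=(2,-1)
2. t=4 → R at (8,2); v=(-2,-1)
3. t=2 → B at (4,0); v=(-2,1)
4. t=2 → L at (0,2); v=(2,1)
5. t=4 → R at (8,6); v=(-2,1)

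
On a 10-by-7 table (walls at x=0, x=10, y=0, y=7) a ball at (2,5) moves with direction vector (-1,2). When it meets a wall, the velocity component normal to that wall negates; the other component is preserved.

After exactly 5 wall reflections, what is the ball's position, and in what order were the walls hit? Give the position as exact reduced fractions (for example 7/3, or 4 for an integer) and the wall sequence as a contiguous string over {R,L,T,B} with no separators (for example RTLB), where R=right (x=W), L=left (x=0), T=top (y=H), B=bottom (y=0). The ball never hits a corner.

1. t=1 → T at (1,7); v=(-1,-2)
2. t=1 → L at (0,5); v=(1,-2)
3. t=5/2 → B at (5/2,0); v=(1,2)
4. t=7/2 → T at (6,7); v=(1,-2)
5. t=7/2 → B at (19/2,0); v=(1,2)

Final position: (19/2,0)
Wall sequence: TLBTB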